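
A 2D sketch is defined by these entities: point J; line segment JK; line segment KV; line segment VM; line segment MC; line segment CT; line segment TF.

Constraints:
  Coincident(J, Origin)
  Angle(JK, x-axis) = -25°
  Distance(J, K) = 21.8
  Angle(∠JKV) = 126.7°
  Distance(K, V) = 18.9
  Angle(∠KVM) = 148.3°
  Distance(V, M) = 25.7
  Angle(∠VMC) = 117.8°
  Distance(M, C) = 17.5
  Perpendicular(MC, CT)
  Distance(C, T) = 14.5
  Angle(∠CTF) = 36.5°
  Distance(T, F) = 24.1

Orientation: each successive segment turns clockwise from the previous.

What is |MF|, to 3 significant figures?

5.81

J is at the origin; JK runs at -25.0° with length 21.8, so K = (19.8, -9.21). ∠JKV = 126.7° gives KV at -78.3° from the x-axis; with |KV| = 18.9, V = (23.6, -27.7). ∠KVM = 148.3° gives VM at -110° from the x-axis; with |VM| = 25.7, M = (14.8, -51.9). ∠VMC = 117.8° gives MC at -172° from the x-axis; with |MC| = 17.5, C = (-2.54, -54.2). The perpendicularity gives CT at right angles to MC, so CT runs at 97.8°; with |CT| = 14.5, T = (-4.51, -39.9). ∠CTF = 36.5° gives TF at -45.7° from the x-axis; with |TF| = 24.1, F = (12.3, -57.1). Then |MF| = |F − M| = 5.81.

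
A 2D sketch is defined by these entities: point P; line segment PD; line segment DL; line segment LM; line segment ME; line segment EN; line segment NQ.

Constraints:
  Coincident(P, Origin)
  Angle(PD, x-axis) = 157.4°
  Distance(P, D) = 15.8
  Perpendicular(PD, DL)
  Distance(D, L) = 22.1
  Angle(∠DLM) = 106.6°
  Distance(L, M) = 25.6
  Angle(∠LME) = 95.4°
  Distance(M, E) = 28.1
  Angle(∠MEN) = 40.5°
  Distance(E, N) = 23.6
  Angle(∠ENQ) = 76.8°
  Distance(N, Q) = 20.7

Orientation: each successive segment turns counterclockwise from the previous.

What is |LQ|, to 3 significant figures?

28.7

P is at the origin; PD runs at 157.4° with length 15.8, so D = (-14.6, 6.07). The perpendicularity gives DL at right angles to PD, so DL runs at -113°; with |DL| = 22.1, L = (-23.1, -14.3). ∠DLM = 106.6° gives LM at -39.2° from the x-axis; with |LM| = 25.6, M = (-3.24, -30.5). ∠LME = 95.4° gives ME at 45.4° from the x-axis; with |ME| = 28.1, E = (16.5, -10.5). ∠MEN = 40.5° gives EN at -175° from the x-axis; with |EN| = 23.6, N = (-7.02, -12.5). ∠ENQ = 76.8° gives NQ at -71.9° from the x-axis; with |NQ| = 20.7, Q = (-0.593, -32.2). Then |LQ| = |Q − L| = 28.7.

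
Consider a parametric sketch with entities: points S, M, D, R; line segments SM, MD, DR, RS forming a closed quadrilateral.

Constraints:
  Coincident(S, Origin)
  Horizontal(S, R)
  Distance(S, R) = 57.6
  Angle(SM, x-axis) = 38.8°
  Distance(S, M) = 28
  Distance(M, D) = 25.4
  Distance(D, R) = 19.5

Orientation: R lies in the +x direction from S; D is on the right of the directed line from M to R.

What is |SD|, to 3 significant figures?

38.2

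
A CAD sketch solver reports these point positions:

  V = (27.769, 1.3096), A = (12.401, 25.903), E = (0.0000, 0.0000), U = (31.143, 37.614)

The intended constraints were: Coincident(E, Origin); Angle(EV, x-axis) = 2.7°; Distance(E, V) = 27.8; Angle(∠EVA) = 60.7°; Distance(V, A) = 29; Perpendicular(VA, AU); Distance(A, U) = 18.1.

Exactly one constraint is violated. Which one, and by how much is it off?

Distance(A, U) = 18.1 — off by 4.00.

E = (0.00, 0.00) ✓; EV at 2.700° ✓; |EV| = 27.80 ✓; ∠EVA = 60.70° ✓; |VA| = 29.00 ✓; ∠(VA, AU) = 90.00° ✓; |AU| = 22.10 ✗.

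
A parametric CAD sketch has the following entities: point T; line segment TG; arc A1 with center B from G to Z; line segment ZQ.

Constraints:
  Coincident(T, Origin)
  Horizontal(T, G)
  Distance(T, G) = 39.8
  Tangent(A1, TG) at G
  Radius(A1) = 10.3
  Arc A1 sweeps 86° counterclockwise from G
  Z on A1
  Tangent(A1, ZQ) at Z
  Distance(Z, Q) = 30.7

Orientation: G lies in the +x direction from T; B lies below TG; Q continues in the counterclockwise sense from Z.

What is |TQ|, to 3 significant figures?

48.6

T is at the origin; TG is horizontal with |TG| = 39.8 and G on the +x side, so G = (39.8, 0.00). The tangent condition forces BG to be normal to TG, so B = G + (0, -10.3) = (39.8, -10.3). On A1, G sits at bearing 90° from B; an 86° counterclockwise sweep puts Z at bearing 176°, so Z = B + 10.3·(cos 176°, sin 176°) = (29.5, -9.58). A1 meets ZQ tangentially, so BZ is at right angles to ZQ, so ZQ runs along (−sin 176°, cos 176°); with |ZQ| = 30.7, Q = (27.4, -40.2). Then |TQ| = |Q − T| = 48.6.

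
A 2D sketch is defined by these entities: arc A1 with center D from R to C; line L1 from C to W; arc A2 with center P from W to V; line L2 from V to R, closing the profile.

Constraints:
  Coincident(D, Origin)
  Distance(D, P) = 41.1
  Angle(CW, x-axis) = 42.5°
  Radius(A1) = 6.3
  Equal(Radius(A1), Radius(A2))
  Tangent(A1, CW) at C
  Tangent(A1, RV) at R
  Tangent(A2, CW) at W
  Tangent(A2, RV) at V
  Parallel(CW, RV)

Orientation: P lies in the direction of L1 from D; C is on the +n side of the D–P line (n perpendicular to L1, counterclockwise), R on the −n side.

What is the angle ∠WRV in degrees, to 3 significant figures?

17.0°

The slot axis is L1's direction at 42.5°, so u = (cos 42.5°, sin 42.5°) = (0.737, 0.676) and n = (−sin 42.5°, cos 42.5°) = (-0.676, 0.737). D is at the origin and P lies 41.1 along u from D, so P = 41.1·u = (30.3, 27.8). Tangency of A1 to both parallel lines with radius 6.3 puts C and R at D ± 6.3·n: C = (-4.26, 4.64), R = (4.26, -4.64). Equal radii place W and V the same way about P: W = P + 6.3·n = (26.0, 32.4), V = P − 6.3·n = (34.6, 23.1). Then cos ∠WRV = RW·RV / (|RW||RV|), giving 17.0°.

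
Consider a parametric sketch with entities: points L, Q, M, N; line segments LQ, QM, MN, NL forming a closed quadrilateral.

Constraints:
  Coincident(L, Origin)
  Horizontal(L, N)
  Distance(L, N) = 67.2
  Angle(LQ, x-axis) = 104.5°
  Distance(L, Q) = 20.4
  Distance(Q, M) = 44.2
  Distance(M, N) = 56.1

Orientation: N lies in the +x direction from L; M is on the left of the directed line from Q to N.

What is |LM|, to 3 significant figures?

54.2

L is at the origin; LN is horizontal with |LN| = 67.2 and N in +x, so N = (67.2, 0). LQ runs at 104.5° with |LQ| = 20.4, so Q = (-5.11, 19.8). M is determined by |QM| = 44.2 and |MN| = 56.1 together: it lies at the intersection of circle(Q, 44.2) and circle(N, 56.1). With |QN| = 75.0, the foot of the radical line on QN is 29.5 from Q and the perpendicular offset is √(44.2² − 29.5²) = 32.9. Taking the left-of-QN solution: M = (32.0, 43.7).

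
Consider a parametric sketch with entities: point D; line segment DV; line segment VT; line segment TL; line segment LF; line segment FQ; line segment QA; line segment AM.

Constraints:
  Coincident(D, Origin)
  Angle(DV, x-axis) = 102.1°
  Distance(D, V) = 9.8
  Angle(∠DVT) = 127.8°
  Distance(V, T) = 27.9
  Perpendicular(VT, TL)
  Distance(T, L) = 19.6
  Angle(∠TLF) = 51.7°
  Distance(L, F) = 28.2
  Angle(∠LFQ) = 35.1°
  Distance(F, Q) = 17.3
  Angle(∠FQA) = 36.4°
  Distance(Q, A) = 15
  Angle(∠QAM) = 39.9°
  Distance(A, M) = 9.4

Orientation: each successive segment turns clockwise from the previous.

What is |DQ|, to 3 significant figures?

29.4

D is at the origin; DV runs at 102.1° with length 9.8, so V = (-2.05, 9.58). ∠DVT = 127.8° gives VT at 49.9° from the x-axis; with |VT| = 27.9, T = (15.9, 30.9). The perpendicularity gives TL at right angles to VT, so TL runs at -40.1°; with |TL| = 19.6, L = (30.9, 18.3). ∠TLF = 51.7° gives LF at -168° from the x-axis; with |LF| = 28.2, F = (3.29, 12.6). ∠LFQ = 35.1° gives FQ at 46.7° from the x-axis; with |FQ| = 17.3, Q = (15.1, 25.2). Then |DQ| = |Q − D| = 29.4.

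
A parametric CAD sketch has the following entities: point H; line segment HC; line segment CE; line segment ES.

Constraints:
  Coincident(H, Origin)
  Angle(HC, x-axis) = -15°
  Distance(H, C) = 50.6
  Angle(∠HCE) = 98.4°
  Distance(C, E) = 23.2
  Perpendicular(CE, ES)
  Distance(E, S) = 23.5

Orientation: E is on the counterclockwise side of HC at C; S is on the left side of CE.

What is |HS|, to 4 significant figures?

40.51

∠HCE = 98.4°, so CE runs at -15.0° + (180° − 98.4°) = 66.60° from the x-axis; with |CE| = 23.2, E = C + 23.2·(cos 66.60°, sin 66.60°) = (58.09, 8.196). The perpendicularity gives ES at right angles to CE; with |ES| = 23.5 on the left of CE, S = E + 23.5·(-0.9178, 0.3971) = (36.52, 17.53). Then |HS| = |S − H| = 40.51.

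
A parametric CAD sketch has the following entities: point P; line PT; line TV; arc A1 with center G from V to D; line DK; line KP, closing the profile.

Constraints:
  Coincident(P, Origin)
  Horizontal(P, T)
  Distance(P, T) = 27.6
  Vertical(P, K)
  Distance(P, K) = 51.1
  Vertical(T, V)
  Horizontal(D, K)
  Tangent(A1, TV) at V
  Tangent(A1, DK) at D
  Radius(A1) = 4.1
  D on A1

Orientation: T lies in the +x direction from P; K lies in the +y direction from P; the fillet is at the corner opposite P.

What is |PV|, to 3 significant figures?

54.5

P is at the origin; P and T share the same y with |PT| = 27.6 and T on the +x side, so T = (27.6, 0.00). PK is vertical with |PK| = 51.1 and K on the +y side, so K = (0.00, 51.1). The virtual corner opposite P is at (27.6, 51.1). The tangent condition forces GV to be normal to TV and the tangent condition forces GD to be normal to DK, with radius 4.1, so the center G sits 4.1 in from both sides at G = (23.5, 47.0). That places the tangent points at V = (27.6, 47.0) on TV and D = (23.5, 51.1) on DK. Then |PV| = |V − P| = 54.5.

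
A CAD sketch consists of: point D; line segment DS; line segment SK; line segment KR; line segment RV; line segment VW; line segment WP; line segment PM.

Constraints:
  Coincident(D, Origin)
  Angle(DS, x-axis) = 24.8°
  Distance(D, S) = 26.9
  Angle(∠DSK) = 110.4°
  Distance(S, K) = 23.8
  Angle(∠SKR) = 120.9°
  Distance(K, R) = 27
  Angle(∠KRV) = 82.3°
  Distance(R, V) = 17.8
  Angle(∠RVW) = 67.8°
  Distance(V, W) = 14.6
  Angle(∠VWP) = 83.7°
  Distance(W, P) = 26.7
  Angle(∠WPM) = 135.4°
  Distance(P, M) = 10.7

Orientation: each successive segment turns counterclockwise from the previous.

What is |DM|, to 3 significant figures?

63.9

∠VWP = 83.7° gives WP at 99.7° from the x-axis; with |WP| = 26.7, P = (2.77, 57.4). ∠WPM = 135.4° gives PM at 144° from the x-axis; with |PM| = 10.7, M = (-5.92, 63.6). Then |DM| = |M − D| = 63.9.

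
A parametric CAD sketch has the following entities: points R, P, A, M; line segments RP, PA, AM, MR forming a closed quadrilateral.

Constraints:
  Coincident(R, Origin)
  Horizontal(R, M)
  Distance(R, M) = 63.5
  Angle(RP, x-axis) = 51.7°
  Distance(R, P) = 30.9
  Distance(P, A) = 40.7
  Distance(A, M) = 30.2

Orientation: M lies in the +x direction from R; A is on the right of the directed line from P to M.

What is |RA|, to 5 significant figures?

38.303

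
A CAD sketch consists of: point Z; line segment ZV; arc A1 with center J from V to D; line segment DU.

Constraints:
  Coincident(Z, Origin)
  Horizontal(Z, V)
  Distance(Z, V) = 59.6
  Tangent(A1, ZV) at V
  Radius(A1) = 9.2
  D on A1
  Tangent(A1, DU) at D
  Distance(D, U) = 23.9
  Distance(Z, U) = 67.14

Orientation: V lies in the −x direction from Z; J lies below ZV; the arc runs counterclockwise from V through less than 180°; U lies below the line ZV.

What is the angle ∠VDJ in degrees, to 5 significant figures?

32.083°

Checks: |ZV| = 59.60 ✓; |JD| = 9.200 ✓; ∠(JD, DU) = 90.00° ✓; |DU| = 23.90 ✓; |ZU| = 67.14 ✓.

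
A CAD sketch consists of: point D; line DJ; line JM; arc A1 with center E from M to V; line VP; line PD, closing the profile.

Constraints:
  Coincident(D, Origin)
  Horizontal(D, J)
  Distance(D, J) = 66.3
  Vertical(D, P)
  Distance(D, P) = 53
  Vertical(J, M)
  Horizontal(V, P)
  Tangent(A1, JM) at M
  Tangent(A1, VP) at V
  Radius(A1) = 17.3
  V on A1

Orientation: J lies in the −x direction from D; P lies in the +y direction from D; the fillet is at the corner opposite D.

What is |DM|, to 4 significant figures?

75.30

The virtual corner opposite D is at (-66.30, 53.00). Since A1 is tangent to JM there, EM ⟂ JM and the tangent condition forces EV to be normal to VP, with radius 17.3, so the center E sits 17.3 in from both sides at E = (-49.00, 35.70). That places the tangent points at M = (-66.30, 35.70) on JM and V = (-49.00, 53.00) on VP. Then |DM| = |M − D| = 75.30.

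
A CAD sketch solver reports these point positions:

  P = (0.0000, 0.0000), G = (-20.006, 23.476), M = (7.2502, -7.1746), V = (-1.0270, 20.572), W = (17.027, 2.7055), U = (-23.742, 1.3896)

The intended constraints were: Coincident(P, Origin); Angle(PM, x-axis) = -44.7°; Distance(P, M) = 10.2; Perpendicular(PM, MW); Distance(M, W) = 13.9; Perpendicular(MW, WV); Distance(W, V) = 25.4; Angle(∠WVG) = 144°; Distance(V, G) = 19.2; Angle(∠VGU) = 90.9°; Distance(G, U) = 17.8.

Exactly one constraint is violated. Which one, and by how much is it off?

Distance(G, U) = 17.8 — off by 4.60.

P = (0.00, 0.00) ✓; PM at -44.70° ✓; |PM| = 10.20 ✓; ∠(PM, MW) = 90.00° ✓; |MW| = 13.90 ✓; ∠(MW, WV) = 90.00° ✓; |WV| = 25.40 ✓; ∠WVG = 144.0° ✓; |VG| = 19.20 ✓; ∠VGU = 90.90° ✓; |GU| = 22.40 ✗.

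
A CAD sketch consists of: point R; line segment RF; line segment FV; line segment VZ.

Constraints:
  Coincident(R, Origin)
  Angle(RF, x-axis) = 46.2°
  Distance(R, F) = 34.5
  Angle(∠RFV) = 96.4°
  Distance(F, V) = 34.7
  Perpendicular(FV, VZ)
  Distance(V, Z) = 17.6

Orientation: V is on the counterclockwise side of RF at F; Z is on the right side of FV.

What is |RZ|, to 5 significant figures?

64.636

∠RFV = 96.4°, so FV runs at 46.2° + (180° − 96.4°) = 129.80° from the x-axis; with |FV| = 34.7, V = F + 34.7·(cos 129.80°, sin 129.80°) = (1.6671, 51.560). The perpendicularity gives VZ at right angles to FV; with |VZ| = 17.6 on the right of FV, Z = V + 17.6·(0.76828, 0.64011) = (15.189, 62.826). Then |RZ| = |Z − R| = 64.636.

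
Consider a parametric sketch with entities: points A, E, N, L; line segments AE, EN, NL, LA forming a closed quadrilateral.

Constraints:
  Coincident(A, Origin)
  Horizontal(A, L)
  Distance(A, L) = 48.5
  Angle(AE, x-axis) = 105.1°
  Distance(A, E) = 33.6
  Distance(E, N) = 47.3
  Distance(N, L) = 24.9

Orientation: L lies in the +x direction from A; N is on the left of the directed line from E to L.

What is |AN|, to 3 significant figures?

43.6

Checks: |EN| = 47.30 ✓; |NL| = 24.90 ✓.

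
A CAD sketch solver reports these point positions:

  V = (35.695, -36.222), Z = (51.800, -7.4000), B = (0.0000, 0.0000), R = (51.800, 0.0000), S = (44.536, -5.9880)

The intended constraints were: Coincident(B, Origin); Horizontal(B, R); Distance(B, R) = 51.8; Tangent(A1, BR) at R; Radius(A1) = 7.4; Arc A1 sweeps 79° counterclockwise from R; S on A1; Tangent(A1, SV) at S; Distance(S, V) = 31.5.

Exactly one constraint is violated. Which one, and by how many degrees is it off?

Tangent(A1, SV) at S — off by 5.30°.

B = (0.00, 0.00) ✓; B.y = 0.00, R.y = 0.00 ✓; |BR| = 51.80 ✓; ∠(ZR, RB) = 90.00° ✓; |ZR| = 7.400 ✓; bearing(Z→S) − bearing(Z→R) = 79.00° ✓; |ZS| = 7.400 ✓; ∠(ZS, SV) = 95.30° ✗; |SV| = 31.50 ✓.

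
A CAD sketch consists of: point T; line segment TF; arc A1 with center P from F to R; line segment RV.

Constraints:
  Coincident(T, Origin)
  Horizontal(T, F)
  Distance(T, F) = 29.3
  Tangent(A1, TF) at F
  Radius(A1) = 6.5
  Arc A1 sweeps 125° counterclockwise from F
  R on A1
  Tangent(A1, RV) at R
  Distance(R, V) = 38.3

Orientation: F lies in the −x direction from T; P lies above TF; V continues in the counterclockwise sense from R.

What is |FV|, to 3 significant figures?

44.8

T is at the origin; T and F share the same y with |TF| = 29.3 and F on the −x side, so F = (-29.3, 0.00). Tangency of A1 to TF means the radius PF is perpendicular to TF, so P = F + (0, 6.5) = (-29.3, 6.50). On A1, F sits at bearing -90° from P; a 125° counterclockwise sweep puts R at bearing 35°, so R = P + 6.5·(cos 35°, sin 35°) = (-24.0, 10.2). Since A1 is tangent to RV there, PR ⟂ RV, so RV runs along (−sin 35°, cos 35°); with |RV| = 38.3, V = (-45.9, 41.6). Then |FV| = |V − F| = 44.8.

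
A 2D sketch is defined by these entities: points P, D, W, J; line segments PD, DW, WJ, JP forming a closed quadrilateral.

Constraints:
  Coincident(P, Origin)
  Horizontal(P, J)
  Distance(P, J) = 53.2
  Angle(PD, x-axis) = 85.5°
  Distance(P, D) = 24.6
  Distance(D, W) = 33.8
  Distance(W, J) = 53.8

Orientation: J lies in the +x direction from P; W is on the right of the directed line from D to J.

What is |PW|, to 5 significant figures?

9.2335

Checks: |DW| = 33.80 ✓; |WJ| = 53.80 ✓.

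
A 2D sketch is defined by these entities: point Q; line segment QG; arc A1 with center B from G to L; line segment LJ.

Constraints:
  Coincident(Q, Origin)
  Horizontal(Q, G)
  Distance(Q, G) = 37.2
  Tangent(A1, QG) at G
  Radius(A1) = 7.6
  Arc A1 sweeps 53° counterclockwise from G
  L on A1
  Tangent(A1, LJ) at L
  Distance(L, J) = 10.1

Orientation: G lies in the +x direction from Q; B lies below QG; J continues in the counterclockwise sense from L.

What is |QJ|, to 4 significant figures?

27.40

Q is at the origin; Q and G share the same y with |QG| = 37.2 and G on the +x side, so G = (37.20, 0.000). Tangency of A1 to QG means the radius BG is perpendicular to QG, so B = G + (0, -7.6) = (37.20, -7.600). On A1, G sits at bearing 90° from B; a 53° counterclockwise sweep puts L at bearing 143°, so L = B + 7.6·(cos 143°, sin 143°) = (31.13, -3.026). Since A1 is tangent to LJ there, BL ⟂ LJ, so LJ runs along (−sin 143°, cos 143°); with |LJ| = 10.1, J = (25.05, -11.09). Then |QJ| = |J − Q| = 27.40.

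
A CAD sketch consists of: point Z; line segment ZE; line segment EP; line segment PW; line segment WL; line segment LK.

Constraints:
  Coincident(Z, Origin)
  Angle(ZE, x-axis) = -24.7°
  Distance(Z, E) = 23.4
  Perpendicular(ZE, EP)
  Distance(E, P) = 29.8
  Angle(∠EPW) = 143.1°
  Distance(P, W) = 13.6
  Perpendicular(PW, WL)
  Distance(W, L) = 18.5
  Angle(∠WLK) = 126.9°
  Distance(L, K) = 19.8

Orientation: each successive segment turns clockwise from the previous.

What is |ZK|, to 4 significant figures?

9.778

The perpendicularity gives WL at right angles to PW, so WL runs at 118.4°; with |WL| = 18.5, L = (-11.96, -27.05). ∠WLK = 126.9° gives LK at 65.30° from the x-axis; with |LK| = 19.8, K = (-3.682, -9.058). Then |ZK| = |K − Z| = 9.778.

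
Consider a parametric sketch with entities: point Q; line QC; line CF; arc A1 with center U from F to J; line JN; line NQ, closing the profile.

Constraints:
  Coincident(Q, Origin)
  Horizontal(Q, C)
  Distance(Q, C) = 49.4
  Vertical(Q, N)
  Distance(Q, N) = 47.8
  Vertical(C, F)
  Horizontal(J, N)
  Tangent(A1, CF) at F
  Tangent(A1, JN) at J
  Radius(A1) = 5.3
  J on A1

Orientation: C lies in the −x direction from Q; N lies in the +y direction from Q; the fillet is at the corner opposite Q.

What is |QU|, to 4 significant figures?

61.25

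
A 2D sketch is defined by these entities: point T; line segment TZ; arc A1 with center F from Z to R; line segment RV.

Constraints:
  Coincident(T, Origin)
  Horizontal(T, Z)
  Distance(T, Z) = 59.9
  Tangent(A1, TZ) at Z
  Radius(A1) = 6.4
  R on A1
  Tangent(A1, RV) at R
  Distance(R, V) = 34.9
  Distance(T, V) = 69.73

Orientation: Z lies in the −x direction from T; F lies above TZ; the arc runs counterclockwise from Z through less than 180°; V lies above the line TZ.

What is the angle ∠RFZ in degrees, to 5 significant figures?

93.949°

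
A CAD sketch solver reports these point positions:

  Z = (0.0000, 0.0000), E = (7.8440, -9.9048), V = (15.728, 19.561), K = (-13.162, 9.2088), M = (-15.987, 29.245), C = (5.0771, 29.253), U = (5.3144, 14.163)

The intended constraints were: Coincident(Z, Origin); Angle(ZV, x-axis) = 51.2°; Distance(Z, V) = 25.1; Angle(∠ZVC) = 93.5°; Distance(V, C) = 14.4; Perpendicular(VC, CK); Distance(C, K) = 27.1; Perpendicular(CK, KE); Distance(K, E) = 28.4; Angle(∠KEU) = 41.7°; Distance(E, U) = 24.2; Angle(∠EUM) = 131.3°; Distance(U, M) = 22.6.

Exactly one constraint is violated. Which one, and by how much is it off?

Distance(U, M) = 22.6 — off by 3.50.

Z = (0.00, 0.00) ✓; ZV at 51.20° ✓; |ZV| = 25.10 ✓; ∠ZVC = 93.50° ✓; |VC| = 14.40 ✓; ∠(VC, CK) = 90.00° ✓; |CK| = 27.10 ✓; ∠(CK, KE) = 90.00° ✓; |KE| = 28.40 ✓; ∠KEU = 41.70° ✓; |EU| = 24.20 ✓; ∠EUM = 131.3° ✓; |UM| = 26.10 ✗.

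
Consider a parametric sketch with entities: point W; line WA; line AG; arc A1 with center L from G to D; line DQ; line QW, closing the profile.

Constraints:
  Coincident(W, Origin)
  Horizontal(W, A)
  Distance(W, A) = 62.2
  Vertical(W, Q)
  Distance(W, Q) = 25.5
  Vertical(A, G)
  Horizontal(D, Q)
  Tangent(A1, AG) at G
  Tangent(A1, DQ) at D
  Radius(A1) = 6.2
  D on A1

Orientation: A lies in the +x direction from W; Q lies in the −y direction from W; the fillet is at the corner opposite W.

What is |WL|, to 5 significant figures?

59.233

W is at the origin; W and A share the same y with |WA| = 62.2 and A on the +x side, so A = (62.200, 0.0000). W and Q share the same x with |WQ| = 25.5 and Q on the −y side, so Q = (0.0000, -25.500). The virtual corner opposite W is at (62.200, -25.500). Since A1 is tangent to AG there, LG ⟂ AG and since A1 is tangent to DQ there, LD ⟂ DQ, with radius 6.2, so the center L sits 6.2 in from both sides at L = (56.000, -19.300). Then |WL| = |L − W| = 59.233.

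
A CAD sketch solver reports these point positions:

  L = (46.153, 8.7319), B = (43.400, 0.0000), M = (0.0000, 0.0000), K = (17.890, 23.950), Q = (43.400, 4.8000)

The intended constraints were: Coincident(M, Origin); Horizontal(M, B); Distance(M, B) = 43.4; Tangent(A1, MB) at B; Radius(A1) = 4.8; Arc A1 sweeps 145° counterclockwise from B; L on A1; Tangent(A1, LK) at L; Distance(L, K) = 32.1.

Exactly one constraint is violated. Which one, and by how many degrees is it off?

Tangent(A1, LK) at L — off by 6.70°.

M = (0.00, 0.00) ✓; M.y = 0.00, B.y = 0.00 ✓; |MB| = 43.40 ✓; ∠(QB, BM) = 90.00° ✓; |QB| = 4.800 ✓; bearing(Q→L) − bearing(Q→B) = 145.0° ✓; |QL| = 4.800 ✓; ∠(QL, LK) = 83.30° ✗; |LK| = 32.10 ✓.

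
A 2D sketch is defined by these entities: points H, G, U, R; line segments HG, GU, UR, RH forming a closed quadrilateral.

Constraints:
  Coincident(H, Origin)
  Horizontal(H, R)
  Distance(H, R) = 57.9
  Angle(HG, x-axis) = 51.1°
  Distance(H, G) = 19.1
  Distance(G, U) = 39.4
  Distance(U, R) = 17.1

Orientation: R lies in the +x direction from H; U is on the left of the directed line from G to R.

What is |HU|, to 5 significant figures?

53.760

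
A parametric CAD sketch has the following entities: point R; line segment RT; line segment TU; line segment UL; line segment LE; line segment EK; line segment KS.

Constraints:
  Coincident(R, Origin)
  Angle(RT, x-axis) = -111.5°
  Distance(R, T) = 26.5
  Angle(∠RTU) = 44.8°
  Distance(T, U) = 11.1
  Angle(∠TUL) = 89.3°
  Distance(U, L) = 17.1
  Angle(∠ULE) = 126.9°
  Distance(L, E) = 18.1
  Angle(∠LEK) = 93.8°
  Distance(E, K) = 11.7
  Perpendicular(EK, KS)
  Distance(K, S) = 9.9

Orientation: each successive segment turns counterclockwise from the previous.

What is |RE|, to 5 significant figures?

24.294

∠TUL = 89.3° gives UL at 114.40° from the x-axis; with |UL| = 17.1, L = (-6.6125, -4.6218). ∠ULE = 126.9° gives LE at 167.50° from the x-axis; with |LE| = 18.1, E = (-24.283, -0.70420). Then |RE| = |E − R| = 24.294.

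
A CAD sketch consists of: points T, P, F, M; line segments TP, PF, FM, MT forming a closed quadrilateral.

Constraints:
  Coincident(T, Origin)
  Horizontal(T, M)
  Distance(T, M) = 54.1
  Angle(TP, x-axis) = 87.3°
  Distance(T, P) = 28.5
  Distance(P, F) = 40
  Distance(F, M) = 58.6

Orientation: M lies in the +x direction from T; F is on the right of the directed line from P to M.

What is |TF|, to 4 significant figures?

11.75

T is at the origin; T and M share the same y with |TM| = 54.1 and M in +x, so M = (54.1, 0). TP runs at 87.3° with |TP| = 28.5, so P = (1.343, 28.47). F is determined by |PF| = 40.0 and |FM| = 58.6 together: it lies at the intersection of circle(P, 40.0) and circle(M, 58.6). With |PM| = 59.95, the foot of the radical line on PM is 14.68 from P and the perpendicular offset is √(40.0² − 14.68²) = 37.21. Taking the right-of-PM solution: F = (-3.410, -11.25).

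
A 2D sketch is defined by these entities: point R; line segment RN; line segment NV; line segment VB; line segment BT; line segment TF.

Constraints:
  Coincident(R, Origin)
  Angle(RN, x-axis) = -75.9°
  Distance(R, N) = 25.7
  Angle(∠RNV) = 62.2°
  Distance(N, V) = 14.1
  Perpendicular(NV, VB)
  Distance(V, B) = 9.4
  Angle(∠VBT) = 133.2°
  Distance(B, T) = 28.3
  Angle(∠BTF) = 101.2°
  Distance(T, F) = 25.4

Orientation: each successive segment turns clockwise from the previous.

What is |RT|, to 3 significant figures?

19.5

R is at the origin; RN runs at -75.9° with length 25.7, so N = (6.26, -24.9). ∠RNV = 62.2° gives NV at 166° from the x-axis; with |NV| = 14.1, V = (-7.44, -21.6). NV is perpendicular to VB, so VB runs at 76.3°; with |VB| = 9.4, B = (-5.21, -12.5). ∠VBT = 133.2° gives BT at 29.5° from the x-axis; with |BT| = 28.3, T = (19.4, 1.48). Then |RT| = |T − R| = 19.5.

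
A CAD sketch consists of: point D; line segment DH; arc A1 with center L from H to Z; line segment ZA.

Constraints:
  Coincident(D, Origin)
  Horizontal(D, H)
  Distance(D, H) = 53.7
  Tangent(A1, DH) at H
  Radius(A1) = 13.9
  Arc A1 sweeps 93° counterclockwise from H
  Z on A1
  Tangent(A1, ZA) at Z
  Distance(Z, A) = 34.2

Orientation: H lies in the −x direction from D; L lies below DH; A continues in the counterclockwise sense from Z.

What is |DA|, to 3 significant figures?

81.9

D is at the origin; D and H share the same y with |DH| = 53.7 and H on the −x side, so H = (-53.7, 0.00). A1 meets DH tangentially, so LH is at right angles to DH, so L = H + (0, -13.9) = (-53.7, -13.9). On A1, H sits at bearing 90° from L; a 93° counterclockwise sweep puts Z at bearing 183°, so Z = L + 13.9·(cos 183°, sin 183°) = (-67.6, -14.6). Since A1 is tangent to ZA there, LZ ⟂ ZA, so ZA runs along (−sin 183°, cos 183°); with |ZA| = 34.2, A = (-65.8, -48.8). Then |DA| = |A − D| = 81.9.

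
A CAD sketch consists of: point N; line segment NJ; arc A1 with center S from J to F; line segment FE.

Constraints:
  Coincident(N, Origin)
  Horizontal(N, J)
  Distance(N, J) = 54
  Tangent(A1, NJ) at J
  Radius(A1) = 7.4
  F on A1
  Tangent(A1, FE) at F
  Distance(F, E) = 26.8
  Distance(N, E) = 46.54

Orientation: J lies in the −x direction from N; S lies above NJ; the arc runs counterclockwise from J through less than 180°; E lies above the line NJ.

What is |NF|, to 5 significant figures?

47.433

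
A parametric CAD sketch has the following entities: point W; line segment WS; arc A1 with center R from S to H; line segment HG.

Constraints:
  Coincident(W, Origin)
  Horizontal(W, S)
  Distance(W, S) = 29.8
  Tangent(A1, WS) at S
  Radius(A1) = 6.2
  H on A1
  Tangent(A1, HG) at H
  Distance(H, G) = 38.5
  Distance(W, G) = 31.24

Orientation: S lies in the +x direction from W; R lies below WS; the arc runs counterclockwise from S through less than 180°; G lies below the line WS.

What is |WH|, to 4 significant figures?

25.20

Checks: W.y = 0.00, S.y = 0.00 ✓; |RH| = 6.200 ✓; ∠(RH, HG) = 90.00° ✓; |HG| = 38.50 ✓; |WG| = 31.24 ✓.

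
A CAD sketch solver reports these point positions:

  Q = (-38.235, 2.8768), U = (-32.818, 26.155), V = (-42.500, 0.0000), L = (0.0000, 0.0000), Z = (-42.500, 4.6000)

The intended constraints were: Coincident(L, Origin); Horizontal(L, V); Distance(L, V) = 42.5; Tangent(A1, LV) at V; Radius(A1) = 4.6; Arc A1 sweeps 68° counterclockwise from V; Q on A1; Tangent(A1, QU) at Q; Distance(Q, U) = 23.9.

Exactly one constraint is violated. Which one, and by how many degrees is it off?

Tangent(A1, QU) at Q — off by 8.90°.

L = (0.00, 0.00) ✓; L.y = 0.00, V.y = 0.00 ✓; |LV| = 42.50 ✓; ∠(ZV, VL) = 90.00° ✓; |ZV| = 4.600 ✓; bearing(Z→Q) − bearing(Z→V) = 68.00° ✓; |ZQ| = 4.600 ✓; ∠(ZQ, QU) = 81.10° ✗; |QU| = 23.90 ✓.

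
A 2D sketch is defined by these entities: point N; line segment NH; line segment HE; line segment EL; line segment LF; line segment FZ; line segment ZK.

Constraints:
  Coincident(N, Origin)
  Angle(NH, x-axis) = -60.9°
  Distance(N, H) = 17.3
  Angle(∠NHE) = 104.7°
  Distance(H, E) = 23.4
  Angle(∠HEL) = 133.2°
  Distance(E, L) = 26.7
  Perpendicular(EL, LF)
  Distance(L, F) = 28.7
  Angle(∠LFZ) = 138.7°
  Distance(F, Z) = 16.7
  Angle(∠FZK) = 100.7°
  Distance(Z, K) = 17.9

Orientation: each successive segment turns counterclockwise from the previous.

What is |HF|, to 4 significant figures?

44.28

N is at the origin; NH runs at -60.9° with length 17.3, so H = (8.414, -15.12). ∠NHE = 104.7° gives HE at 14.40° from the x-axis; with |HE| = 23.4, E = (31.08, -9.297). ∠HEL = 133.2° gives EL at 61.20° from the x-axis; with |EL| = 26.7, L = (43.94, 14.10). The perpendicularity gives LF at right angles to EL, so LF runs at 151.2°; with |LF| = 28.7, F = (18.79, 27.93). Then |HF| = |F − H| = 44.28.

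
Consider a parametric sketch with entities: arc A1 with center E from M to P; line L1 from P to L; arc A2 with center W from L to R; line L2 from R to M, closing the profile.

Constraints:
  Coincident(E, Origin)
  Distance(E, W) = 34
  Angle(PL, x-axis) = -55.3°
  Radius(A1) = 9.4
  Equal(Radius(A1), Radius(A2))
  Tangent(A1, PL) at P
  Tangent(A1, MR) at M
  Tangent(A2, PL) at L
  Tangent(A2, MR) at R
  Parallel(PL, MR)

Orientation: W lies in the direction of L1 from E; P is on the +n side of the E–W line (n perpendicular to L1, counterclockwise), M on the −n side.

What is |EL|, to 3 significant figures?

35.3

Tangency of A1 to both parallel lines with radius 9.4 puts P and M at E ± 9.4·n: P = (7.73, 5.35), M = (-7.73, -5.35). Equal radii place L and R the same way about W: L = W + 9.4·n = (27.1, -22.6), R = W − 9.4·n = (11.6, -33.3). Then |EL| = |L − E| = 35.3.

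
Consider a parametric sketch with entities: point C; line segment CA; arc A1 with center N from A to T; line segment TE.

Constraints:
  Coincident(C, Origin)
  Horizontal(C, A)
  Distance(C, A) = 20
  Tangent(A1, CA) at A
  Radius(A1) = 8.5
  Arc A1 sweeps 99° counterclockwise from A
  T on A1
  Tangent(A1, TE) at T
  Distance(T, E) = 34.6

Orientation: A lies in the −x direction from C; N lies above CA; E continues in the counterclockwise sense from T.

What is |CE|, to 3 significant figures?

47.2

C is at the origin; C and A share the same y with |CA| = 20.0 and A on the −x side, so A = (-20.0, 0.00). The tangent condition forces NA to be normal to CA, so N = A + (0, 8.5) = (-20.0, 8.50). On A1, A sits at bearing -90° from N; a 99° counterclockwise sweep puts T at bearing 9°, so T = N + 8.5·(cos 9°, sin 9°) = (-11.6, 9.83). Since A1 is tangent to TE there, NT ⟂ TE, so TE runs along (−sin 9°, cos 9°); with |TE| = 34.6, E = (-17.0, 44.0). Then |CE| = |E − C| = 47.2.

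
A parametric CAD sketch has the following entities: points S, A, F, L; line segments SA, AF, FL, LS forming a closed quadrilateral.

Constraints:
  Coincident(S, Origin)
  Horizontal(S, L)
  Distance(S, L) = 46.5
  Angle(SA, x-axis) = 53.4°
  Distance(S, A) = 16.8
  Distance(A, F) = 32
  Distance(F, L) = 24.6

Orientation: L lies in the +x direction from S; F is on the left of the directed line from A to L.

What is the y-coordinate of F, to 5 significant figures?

23.808

Checks: |AF| = 32.00 ✓; |FL| = 24.60 ✓.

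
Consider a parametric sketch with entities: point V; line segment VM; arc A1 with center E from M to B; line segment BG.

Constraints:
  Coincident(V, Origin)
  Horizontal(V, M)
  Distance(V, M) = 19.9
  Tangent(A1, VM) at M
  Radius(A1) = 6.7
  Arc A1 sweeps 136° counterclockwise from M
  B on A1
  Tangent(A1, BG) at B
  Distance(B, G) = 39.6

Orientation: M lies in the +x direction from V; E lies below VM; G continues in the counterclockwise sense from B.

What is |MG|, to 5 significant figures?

45.729

On A1, M sits at bearing 90° from E; a 136° counterclockwise sweep puts B at bearing 226°, so B = E + 6.7·(cos 226°, sin 226°) = (15.246, -11.520). Tangency of A1 to BG means the radius EB is perpendicular to BG, so BG runs along (−sin 226°, cos 226°); with |BG| = 39.6, G = (43.732, -39.028). Then |MG| = |G − M| = 45.729.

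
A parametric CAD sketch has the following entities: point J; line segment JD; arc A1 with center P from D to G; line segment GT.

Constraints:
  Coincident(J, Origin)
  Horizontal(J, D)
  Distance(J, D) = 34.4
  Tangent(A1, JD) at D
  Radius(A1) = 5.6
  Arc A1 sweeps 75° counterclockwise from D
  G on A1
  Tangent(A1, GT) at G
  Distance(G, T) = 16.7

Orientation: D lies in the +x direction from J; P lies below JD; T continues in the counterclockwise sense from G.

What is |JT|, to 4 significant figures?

31.94

J is at the origin; J and D share the same y with |JD| = 34.4 and D on the +x side, so D = (34.40, 0.000). Since A1 is tangent to JD there, PD ⟂ JD, so P = D + (0, -5.6) = (34.40, -5.600). On A1, D sits at bearing 90° from P; a 75° counterclockwise sweep puts G at bearing 165°, so G = P + 5.6·(cos 165°, sin 165°) = (28.99, -4.151). A1 meets GT tangentially, so PG is at right angles to GT, so GT runs along (−sin 165°, cos 165°); with |GT| = 16.7, T = (24.67, -20.28). Then |JT| = |T − J| = 31.94.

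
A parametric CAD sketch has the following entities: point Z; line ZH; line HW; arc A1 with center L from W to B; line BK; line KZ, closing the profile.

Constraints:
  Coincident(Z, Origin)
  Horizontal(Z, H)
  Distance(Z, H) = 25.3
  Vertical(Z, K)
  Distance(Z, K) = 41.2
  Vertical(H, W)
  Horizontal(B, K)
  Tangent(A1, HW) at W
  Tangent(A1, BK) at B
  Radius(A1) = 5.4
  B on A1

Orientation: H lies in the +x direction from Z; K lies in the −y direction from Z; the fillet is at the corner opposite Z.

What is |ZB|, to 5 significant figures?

45.754

The virtual corner opposite Z is at (25.300, -41.200). Tangency of A1 to HW means the radius LW is perpendicular to HW and A1 meets BK tangentially, so LB is at right angles to BK, with radius 5.4, so the center L sits 5.4 in from both sides at L = (19.900, -35.800). That places the tangent points at W = (25.300, -35.800) on HW and B = (19.900, -41.200) on BK. Then |ZB| = |B − Z| = 45.754.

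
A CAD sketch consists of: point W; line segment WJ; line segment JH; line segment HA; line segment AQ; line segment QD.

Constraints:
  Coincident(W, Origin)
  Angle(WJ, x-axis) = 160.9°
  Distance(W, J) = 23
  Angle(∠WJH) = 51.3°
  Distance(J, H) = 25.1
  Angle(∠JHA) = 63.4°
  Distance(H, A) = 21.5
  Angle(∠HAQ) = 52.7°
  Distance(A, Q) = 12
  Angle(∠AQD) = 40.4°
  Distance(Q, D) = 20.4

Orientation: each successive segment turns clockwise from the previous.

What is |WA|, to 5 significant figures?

1.6787

W is at the origin; WJ runs at 160.9° with length 23.0, so J = (-21.734, 7.5260). ∠WJH = 51.3° gives JH at 32.200° from the x-axis; with |JH| = 25.1, H = (-0.49438, 20.901). ∠JHA = 63.4° gives HA at -84.400° from the x-axis; with |HA| = 21.5, A = (1.6037, -0.49618). Then |WA| = |A − W| = 1.6787.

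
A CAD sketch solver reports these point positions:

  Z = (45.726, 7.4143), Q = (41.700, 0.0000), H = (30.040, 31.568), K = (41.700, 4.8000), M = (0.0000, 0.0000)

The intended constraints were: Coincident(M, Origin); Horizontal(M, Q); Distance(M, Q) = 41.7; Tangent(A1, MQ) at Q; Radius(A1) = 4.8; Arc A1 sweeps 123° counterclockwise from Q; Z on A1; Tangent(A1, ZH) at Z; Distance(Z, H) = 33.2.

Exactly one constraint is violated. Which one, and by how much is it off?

Distance(Z, H) = 33.2 — off by 4.40.

M = (0.00, 0.00) ✓; M.y = 0.00, Q.y = 0.00 ✓; |MQ| = 41.70 ✓; ∠(KQ, QM) = 90.00° ✓; |KQ| = 4.800 ✓; bearing(K→Z) − bearing(K→Q) = 123.0° ✓; |KZ| = 4.800 ✓; ∠(KZ, ZH) = 90.00° ✓; |ZH| = 28.80 ✗.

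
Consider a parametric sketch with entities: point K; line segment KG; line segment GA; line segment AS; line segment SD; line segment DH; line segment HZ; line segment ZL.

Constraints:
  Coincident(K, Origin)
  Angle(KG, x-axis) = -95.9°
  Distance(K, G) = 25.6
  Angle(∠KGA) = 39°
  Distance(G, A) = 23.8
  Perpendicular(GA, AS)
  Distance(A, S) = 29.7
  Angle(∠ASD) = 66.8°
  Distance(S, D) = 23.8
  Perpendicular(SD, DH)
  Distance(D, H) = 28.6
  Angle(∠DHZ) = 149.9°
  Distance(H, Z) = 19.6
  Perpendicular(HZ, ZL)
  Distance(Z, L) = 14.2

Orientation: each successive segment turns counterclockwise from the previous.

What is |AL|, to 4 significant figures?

14.98

K is at the origin; KG runs at -95.9° with length 25.6, so G = (-2.631, -25.46). ∠KGA = 39.0° gives GA at 45.10° from the x-axis; with |GA| = 23.8, A = (14.17, -8.606). GA ⟂ AS, so AS runs at 135.1°; with |AS| = 29.7, S = (-6.869, 12.36). ∠ASD = 66.8° gives SD at -111.7° from the x-axis; with |SD| = 23.8, D = (-15.67, -9.755). The perpendicularity gives DH at right angles to SD, so DH runs at -21.70°; with |DH| = 28.6, H = (10.90, -20.33). ∠DHZ = 149.9° gives HZ at 8.400° from the x-axis; with |HZ| = 19.6, Z = (30.29, -17.47). HZ is perpendicular to ZL, so ZL runs at 98.40°; with |ZL| = 14.2, L = (28.22, -3.419). Then |AL| = |L − A| = 14.98.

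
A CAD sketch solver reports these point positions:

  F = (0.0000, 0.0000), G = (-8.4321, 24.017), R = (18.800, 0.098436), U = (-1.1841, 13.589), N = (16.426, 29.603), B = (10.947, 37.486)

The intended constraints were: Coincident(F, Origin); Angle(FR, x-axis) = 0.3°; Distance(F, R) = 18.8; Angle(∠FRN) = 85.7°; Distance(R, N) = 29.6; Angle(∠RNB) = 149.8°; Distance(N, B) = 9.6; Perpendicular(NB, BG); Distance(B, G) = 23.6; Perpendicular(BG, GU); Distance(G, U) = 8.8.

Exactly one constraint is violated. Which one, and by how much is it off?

Distance(G, U) = 8.8 — off by 3.90.

F = (0.00, 0.00) ✓; FR at 0.3000° ✓; |FR| = 18.80 ✓; ∠FRN = 85.70° ✓; |RN| = 29.60 ✓; ∠RNB = 149.8° ✓; |NB| = 9.600 ✓; ∠(NB, BG) = 90.00° ✓; |BG| = 23.60 ✓; ∠(BG, GU) = 90.00° ✓; |GU| = 12.70 ✗.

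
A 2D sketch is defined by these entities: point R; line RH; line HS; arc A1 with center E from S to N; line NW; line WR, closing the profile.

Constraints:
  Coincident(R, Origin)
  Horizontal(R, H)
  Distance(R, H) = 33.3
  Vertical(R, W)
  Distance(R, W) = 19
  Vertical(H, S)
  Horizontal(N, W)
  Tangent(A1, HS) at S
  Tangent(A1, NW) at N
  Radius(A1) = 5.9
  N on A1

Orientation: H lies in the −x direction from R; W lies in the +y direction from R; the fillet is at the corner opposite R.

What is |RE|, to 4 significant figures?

30.37

R is at the origin; R and H share the same y with |RH| = 33.3 and H on the −x side, so H = (-33.30, 0.000). RW is vertical with |RW| = 19.0 and W on the +y side, so W = (0.000, 19.00). The virtual corner opposite R is at (-33.30, 19.00). Since A1 is tangent to HS there, ES ⟂ HS and the tangent condition forces EN to be normal to NW, with radius 5.9, so the center E sits 5.9 in from both sides at E = (-27.40, 13.10). Then |RE| = |E − R| = 30.37.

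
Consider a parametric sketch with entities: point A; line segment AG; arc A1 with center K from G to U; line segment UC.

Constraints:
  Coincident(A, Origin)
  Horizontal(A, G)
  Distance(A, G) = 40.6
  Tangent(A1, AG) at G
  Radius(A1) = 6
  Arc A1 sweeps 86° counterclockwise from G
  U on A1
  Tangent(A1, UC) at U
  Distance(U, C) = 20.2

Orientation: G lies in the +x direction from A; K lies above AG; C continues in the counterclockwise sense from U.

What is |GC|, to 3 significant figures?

26.8

A is at the origin; A and G share the same y with |AG| = 40.6 and G on the +x side, so G = (40.6, 0.00). Since A1 is tangent to AG there, KG ⟂ AG, so K = G + (0, 6) = (40.6, 6.00). On A1, G sits at bearing -90° from K; an 86° counterclockwise sweep puts U at bearing -4°, so U = K + 6.0·(cos -4°, sin -4°) = (46.6, 5.58). Tangency of A1 to UC means the radius KU is perpendicular to UC, so UC runs along (−sin -4°, cos -4°); with |UC| = 20.2, C = (48.0, 25.7). Then |GC| = |C − G| = 26.8.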